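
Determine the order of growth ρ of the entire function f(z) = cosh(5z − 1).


cosh(w) is a linear combination of e^{iw} and e^{−iw} (or e^w, e^{−w} in the hyperbolic case), so |cosh(w)| ≤ e^{|w|}. With w = 5z − 1, |w| ≤ 5|z| + 1 = 5r + 1 on |z| = r, giving M(r) ≤ e^{5r + 1}, so ρ ≤ 1. On a suitable ray (z = it for sin/cos; z = t for sinh/cosh, t real → ∞), |cosh(5z − 1)| grows like e^{5|t|}/2, so ρ ≥ 1. Hence ρ = 1.
Therefore ρ = 1.

Order ρ = 1.


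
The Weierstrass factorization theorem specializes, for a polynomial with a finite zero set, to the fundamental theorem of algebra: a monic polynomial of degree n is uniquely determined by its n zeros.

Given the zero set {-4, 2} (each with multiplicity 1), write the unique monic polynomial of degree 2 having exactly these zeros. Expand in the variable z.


The polynomial is p(z) = ∏_{α ∈ S} (z − α), where S = {-4, 2}.
Expanding the product yields: p(z) = z^2 + 2·z -8.
The resulting polynomial has degree 2 and real coefficients as required.

p(z) = z^2 + 2·z -8.


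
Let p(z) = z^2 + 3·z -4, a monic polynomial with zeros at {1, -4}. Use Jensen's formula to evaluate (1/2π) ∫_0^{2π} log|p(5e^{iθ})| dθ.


Zeros: -4, 1; r = 5.
Inside |z| < r: -4, 1. Outside (|z| ≥ r): ∅.
p(0) = -4, so log|p(0)| = log(4) = 1.3863.
Apply Jensen: I(r) = log|p(0)| + Σ_k log(r/|z_k|), summed over zeros inside |z| < r.
  log(r/|z_k|) for z_k = 1: log(5/1) = 1.6094
  log(r/|z_k|) for z_k = -4: log(5/4) = 0.2231
Sum over inside zeros: 1.8326.
I(r) = log|p(0)| + (inside sum) = 1.3863 + 1.8326 = 3.2189.
Closed form (all zeros inside, monic): I(r) = n·log(r) = 2·log(5) = 3.2189. ✓

I(r) ≈ 3.2189.


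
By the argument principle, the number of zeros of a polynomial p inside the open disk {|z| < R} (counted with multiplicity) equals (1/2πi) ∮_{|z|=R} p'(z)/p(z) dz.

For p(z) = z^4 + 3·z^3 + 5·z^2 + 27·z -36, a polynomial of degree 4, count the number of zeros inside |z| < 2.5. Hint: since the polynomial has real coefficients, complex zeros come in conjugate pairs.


The zeros of p are: (0 + 3i), (0 - 3i), -4, 1.
Their magnitudes are: 3, 3, 4, 1.
Zeros with |z| < R = 2.5: 1.
Count = 1.
By the argument principle, (1/2πi) ∮_{|z|=R} p'(z)/p(z) dz equals exactly this count.

Number of zeros inside |z| < 2.5: 1.


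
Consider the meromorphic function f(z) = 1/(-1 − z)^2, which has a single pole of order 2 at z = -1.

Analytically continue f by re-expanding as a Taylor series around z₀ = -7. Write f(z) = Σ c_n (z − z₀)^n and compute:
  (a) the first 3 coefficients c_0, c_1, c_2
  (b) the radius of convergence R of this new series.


Let w = z − z₀, so z = z₀ + w.
Then -1 − z = -1 − (z₀ + w) = (-1 − z₀) − w = 6 − w.
f(z) = 1/(6 − w)^2 = (1/(6)^2) · (1 − w/(6))^{−2}.
By the binomial series (1−u)^{−2} = Σ_{n≥0} C(n+1, 1) u^n for |u|<1, with u = w/(6):
  c_n = C(n+1, 1) / (6)^(n+2).
  c_0 = 1/(6)^2 = 1/36.
  c_1 = 2/(6)^3 = 1/108.
  c_2 = 3/(6)^4 = 1/432.
The series is valid for |w/d| < 1, i.e. |z − z₀| < |d|.
Radius of convergence: R = |-1 − z₀| = |6| = 6 (distance from z₀ to the singularity z = -1).

c_0 = 1/36, c_1 = 1/108, c_2 = 1/432; R = 6.


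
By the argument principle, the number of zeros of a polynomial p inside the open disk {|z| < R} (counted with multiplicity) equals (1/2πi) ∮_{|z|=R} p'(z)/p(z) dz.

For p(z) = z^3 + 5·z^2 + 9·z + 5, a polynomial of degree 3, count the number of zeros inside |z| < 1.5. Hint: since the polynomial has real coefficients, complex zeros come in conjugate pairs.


The zeros of p are: -1, (-2 + 1i), (-2 - 1i).
Their magnitudes are: 1, 2.236, 2.236.
Zeros with |z| < R = 1.5: -1.
Count = 1.
By the argument principle, (1/2πi) ∮_{|z|=R} p'(z)/p(z) dz equals exactly this count.

Number of zeros inside |z| < 1.5: 1.


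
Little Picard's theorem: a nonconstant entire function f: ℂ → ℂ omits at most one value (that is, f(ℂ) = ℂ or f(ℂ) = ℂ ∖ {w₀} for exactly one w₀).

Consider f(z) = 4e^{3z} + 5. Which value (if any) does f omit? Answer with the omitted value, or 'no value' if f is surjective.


Little Picard bounds the complement of f(ℂ) to at most one point.
e^{3z} is never zero on ℂ, so 4·e^{3z} takes every value in ℂ ∖ {0}. Adding 5 shifts the range to ℂ ∖ {5}. Thus f omits exactly the value 5.

Omitted value: 5.


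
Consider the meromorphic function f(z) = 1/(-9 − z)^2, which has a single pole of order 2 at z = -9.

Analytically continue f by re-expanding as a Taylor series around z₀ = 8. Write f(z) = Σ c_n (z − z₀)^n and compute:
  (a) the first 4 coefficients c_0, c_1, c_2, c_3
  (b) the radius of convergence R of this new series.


Let w = z − z₀, so z = z₀ + w.
Then -9 − z = -9 − (z₀ + w) = (-9 − z₀) − w = -17 − w.
f(z) = 1/(-17 − w)^2 = (1/(-17)^2) · (1 − w/(-17))^{−2}.
By the binomial series (1−u)^{−2} = Σ_{n≥0} C(n+1, 1) u^n for |u|<1, with u = w/(-17):
  c_n = C(n+1, 1) / (-17)^(n+2).
  c_0 = 1/(-17)^2 = 1/289.
  c_1 = 2/(-17)^3 = -2/4913.
  c_2 = 3/(-17)^4 = 3/83521.
  c_3 = 4/(-17)^5 = -4/1419857.
The series is valid for |w/d| < 1, i.e. |z − z₀| < |d|.
Radius of convergence: R = |-9 − z₀| = |-17| = 17 (distance from z₀ to the singularity z = -9).

c_0 = 1/289, c_1 = -2/4913, c_2 = 3/83521, c_3 = -4/1419857; R = 17.


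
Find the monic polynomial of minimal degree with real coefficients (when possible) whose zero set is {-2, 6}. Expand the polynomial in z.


The polynomial is p(z) = ∏_{α ∈ S} (z − α), where S = {-2, 6}.
Expanding the product yields: p(z) = z^2 -4·z -12.
The resulting polynomial has degree 2 and real coefficients as required.

p(z) = z^2 -4·z -12.


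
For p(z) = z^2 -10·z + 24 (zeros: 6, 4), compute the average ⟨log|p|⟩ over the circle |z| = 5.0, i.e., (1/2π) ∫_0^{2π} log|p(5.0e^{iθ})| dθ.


Zeros: 4, 6; r = 5.0.
Inside |z| < r: 4. Outside (|z| ≥ r): 6.
p(0) = 24, so log|p(0)| = log(24) = 3.1781.
Apply Jensen: I(r) = log|p(0)| + Σ_k log(r/|z_k|), summed over zeros inside |z| < r.
  log(r/|z_k|) for z_k = 4: log(5.0/4) = 0.2231
  Outside zeros (6) contribute nothing to the Jensen sum.
Sum over inside zeros: 0.2231.
I(r) = log|p(0)| + (inside sum) = 3.1781 + 0.2231 = 3.4012.
Note: since some zeros are outside |z| ≤ r, the simplified n·log(r) form does NOT apply — only the inside zeros contribute.

I(r) ≈ 3.4012.


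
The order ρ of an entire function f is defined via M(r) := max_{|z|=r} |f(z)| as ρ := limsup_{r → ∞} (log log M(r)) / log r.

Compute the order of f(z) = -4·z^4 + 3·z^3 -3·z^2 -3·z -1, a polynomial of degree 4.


|f(z)| ≤ Σ|c_k|·r^k = O(r^4) as r → ∞. Polynomial growth is O(e^{r^ε}) for every ε > 0 (since r^4/e^{r^ε} → 0), so ρ ≤ ε for all ε > 0, i.e. ρ = 0. Every nonconstant polynomial has order 0.
Therefore ρ = 0.

Order ρ = 0.


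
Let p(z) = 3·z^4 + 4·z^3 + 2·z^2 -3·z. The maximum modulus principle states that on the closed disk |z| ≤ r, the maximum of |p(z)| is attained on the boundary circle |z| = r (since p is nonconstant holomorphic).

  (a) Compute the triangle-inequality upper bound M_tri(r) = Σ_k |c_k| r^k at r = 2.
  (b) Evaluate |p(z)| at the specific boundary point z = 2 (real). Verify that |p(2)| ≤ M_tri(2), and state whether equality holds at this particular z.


Coefficients: c_0 = 0, c_1 = -3, c_2 = 2, c_3 = 4, c_4 = 3. Radius r = 2.
Part (a). Triangle bound: M_tri(r) = Σ_k |c_k| r^k
  = |0|·2^0 + |-3|·2^1 + |2|·2^2 + |4|·2^3 + |3|·2^4
  = 0 + 6 + 8 + 32 + 48 = 94.
This bounds M(r) := max_{|z|=r} |p(z)| from above; equality holds iff all terms c_k z^k can be made to align in phase at a single z on |z|=r.
Part (b). At z = 2 (real, on the circle |z| = r):
  p(2) = (0)·2^0 + (-3)·2^1 + (2)·2^2 + (4)·2^3 + (3)·2^4 = 82.
  |p(2)| = 82.
Check: |p(2)| = 82 ≤ 94 = M_tri(2). ✓ Equality does not hold at z = 2 (the coefficients have mixed signs, so the terms do not all align in phase there).

M_tri(2) = 94; |p(2)| = 82; equality at z=2: no.


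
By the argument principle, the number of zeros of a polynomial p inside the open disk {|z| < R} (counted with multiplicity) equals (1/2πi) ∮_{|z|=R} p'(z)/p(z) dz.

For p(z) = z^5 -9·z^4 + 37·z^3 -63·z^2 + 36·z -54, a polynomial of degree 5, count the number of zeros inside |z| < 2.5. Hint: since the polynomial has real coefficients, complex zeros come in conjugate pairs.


The zeros of p are: 3, (0 + 1i), (0 - 1i), (3 + 3i), (3 - 3i).
Their magnitudes are: 3, 1, 1, 4.243, 4.243.
Zeros with |z| < R = 2.5: (0 + 1i), (0 - 1i).
Count = 2.
By the argument principle, (1/2πi) ∮_{|z|=R} p'(z)/p(z) dz equals exactly this count.

Number of zeros inside |z| < 2.5: 2.


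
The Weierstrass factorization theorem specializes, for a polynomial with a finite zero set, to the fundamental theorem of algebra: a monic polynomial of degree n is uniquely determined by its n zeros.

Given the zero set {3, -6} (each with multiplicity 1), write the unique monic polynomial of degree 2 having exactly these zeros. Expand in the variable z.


The polynomial is p(z) = ∏_{α ∈ S} (z − α), where S = {3, -6}.
Expanding the product yields: p(z) = z^2 + 3·z -18.
The resulting polynomial has degree 2 and real coefficients as required.

p(z) = z^2 + 3·z -18.


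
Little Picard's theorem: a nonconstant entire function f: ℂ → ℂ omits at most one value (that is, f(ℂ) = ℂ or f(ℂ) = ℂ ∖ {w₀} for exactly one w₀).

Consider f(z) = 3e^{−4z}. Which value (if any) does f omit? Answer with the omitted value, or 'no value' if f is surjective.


Little Picard bounds the complement of f(ℂ) to at most one point.
e^{−4z} is never zero on ℂ, so 3·e^{−4z} takes every value in ℂ ∖ {0}. Adding 0 shifts the range to ℂ ∖ {0}. Thus f omits exactly the value 0.

Omitted value: 0.


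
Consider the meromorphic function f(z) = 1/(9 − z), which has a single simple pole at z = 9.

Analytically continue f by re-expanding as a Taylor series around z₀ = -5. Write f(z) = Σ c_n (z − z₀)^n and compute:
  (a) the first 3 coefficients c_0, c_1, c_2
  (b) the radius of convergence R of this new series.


Let w = z − z₀, so z = z₀ + w.
Then 9 − z = 9 − (z₀ + w) = (9 − z₀) − w = 14 − w.
f(z) = 1/(14 − w) = (1/(14)) · 1/(1 − w/(14)) = Σ_{n≥0} w^n / (14)^(n+1).
So c_n = 1/(14)^(n+1):
  c_0 = 1/(14)^1 = 1/14.
  c_1 = 1/(14)^2 = 1/196.
  c_2 = 1/(14)^3 = 1/2744.
The series is valid for |w/d| < 1, i.e. |z − z₀| < |d|.
Radius of convergence: R = |9 − z₀| = |14| = 14 (distance from z₀ to the singularity z = 9).

c_0 = 1/14, c_1 = 1/196, c_2 = 1/2744; R = 14.


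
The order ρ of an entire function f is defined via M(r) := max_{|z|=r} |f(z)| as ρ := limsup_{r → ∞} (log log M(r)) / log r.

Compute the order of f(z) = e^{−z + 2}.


|e^{−z + 2}| = e^{Re(-1·z) + 2} ≤ e^{1|z|^1 + 2} = e^{1r^1 + 2} on |z| = r, so ρ ≤ 1. Choosing z on |z|=r so that -1·z is real positive (always possible by picking arg z appropriately) gives |f(z)| = e^{1r^1 + 2}, matching the bound. The additive constant 2 does not affect log log M(r) ~ 1·log r. Hence ρ = 1.
Therefore ρ = 1.

Order ρ = 1.


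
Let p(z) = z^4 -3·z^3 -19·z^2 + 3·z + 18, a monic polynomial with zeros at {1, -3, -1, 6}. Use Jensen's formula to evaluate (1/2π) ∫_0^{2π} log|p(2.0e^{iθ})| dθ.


Zeros: -3, -1, 1, 6; r = 2.0.
Inside |z| < r: -1, 1. Outside (|z| ≥ r): -3, 6.
p(0) = 18, so log|p(0)| = log(18) = 2.8904.
Apply Jensen: I(r) = log|p(0)| + Σ_k log(r/|z_k|), summed over zeros inside |z| < r.
  log(r/|z_k|) for z_k = 1: log(2.0/1) = 0.6931
  log(r/|z_k|) for z_k = -1: log(2.0/1) = 0.6931
  Outside zeros (-3, 6) contribute nothing to the Jensen sum.
Sum over inside zeros: 1.3863.
I(r) = log|p(0)| + (inside sum) = 2.8904 + 1.3863 = 4.2767.
Note: since some zeros are outside |z| ≤ r, the simplified n·log(r) form does NOT apply — only the inside zeros contribute.

I(r) ≈ 4.2767.


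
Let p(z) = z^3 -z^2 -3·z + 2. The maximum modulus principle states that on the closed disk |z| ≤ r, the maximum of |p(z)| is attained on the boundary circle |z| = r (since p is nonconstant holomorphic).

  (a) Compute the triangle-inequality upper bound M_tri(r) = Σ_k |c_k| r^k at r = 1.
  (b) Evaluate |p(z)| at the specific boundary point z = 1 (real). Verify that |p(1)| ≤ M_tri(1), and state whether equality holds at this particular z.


Coefficients: c_0 = 2, c_1 = -3, c_2 = -1, c_3 = 1. Radius r = 1.
Part (a). Triangle bound: M_tri(r) = Σ_k |c_k| r^k
  = |2|·1^0 + |-3|·1^1 + |-1|·1^2 + |1|·1^3
  = 2 + 3 + 1 + 1 = 7.
This bounds M(r) := max_{|z|=r} |p(z)| from above; equality holds iff all terms c_k z^k can be made to align in phase at a single z on |z|=r.
Part (b). At z = 1 (real, on the circle |z| = r):
  p(1) = (2)·1^0 + (-3)·1^1 + (-1)·1^2 + (1)·1^3 = -1.
  |p(1)| = 1.
Check: |p(1)| = 1 ≤ 7 = M_tri(1). ✓ Equality does not hold at z = 1 (the coefficients have mixed signs, so the terms do not all align in phase there).

M_tri(1) = 7; |p(1)| = 1; equality at z=1: no.


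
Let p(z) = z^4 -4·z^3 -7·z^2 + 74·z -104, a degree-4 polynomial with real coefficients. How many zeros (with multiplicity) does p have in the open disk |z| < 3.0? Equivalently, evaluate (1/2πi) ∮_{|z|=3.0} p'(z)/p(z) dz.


The zeros of p are: (3 + 2i), (3 - 2i), -4, 2.
Their magnitudes are: 3.606, 3.606, 4, 2.
Zeros with |z| < R = 3.0: 2.
Count = 1.
By the argument principle, (1/2πi) ∮_{|z|=R} p'(z)/p(z) dz equals exactly this count.

Number of zeros inside |z| < 3.0: 1.


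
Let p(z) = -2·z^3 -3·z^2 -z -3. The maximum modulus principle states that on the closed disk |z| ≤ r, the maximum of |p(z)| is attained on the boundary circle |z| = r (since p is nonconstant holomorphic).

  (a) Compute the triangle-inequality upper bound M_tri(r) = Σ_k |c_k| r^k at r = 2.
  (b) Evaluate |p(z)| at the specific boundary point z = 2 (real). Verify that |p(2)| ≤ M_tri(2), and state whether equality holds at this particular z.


Coefficients: c_0 = -3, c_1 = -1, c_2 = -3, c_3 = -2. Radius r = 2.
Part (a). Triangle bound: M_tri(r) = Σ_k |c_k| r^k
  = |-3|·2^0 + |-1|·2^1 + |-3|·2^2 + |-2|·2^3
  = 3 + 2 + 12 + 16 = 33.
This bounds M(r) := max_{|z|=r} |p(z)| from above; equality holds iff all terms c_k z^k can be made to align in phase at a single z on |z|=r.
Part (b). At z = 2 (real, on the circle |z| = r):
  p(2) = (-3)·2^0 + (-1)·2^1 + (-3)·2^2 + (-2)·2^3 = -33.
  |p(2)| = 33.
Since all nonzero coefficients share the same sign, |p(2)| = 33 = M_tri(2); the triangle bound is attained at z = 2, so in fact M(r) = 33.

M_tri(2) = 33; |p(2)| = 33; equality at z=2: yes.


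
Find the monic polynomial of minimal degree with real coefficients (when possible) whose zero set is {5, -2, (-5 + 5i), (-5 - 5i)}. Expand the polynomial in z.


The polynomial is p(z) = ∏_{α ∈ S} (z − α), where S = {5, -2, (-5 + 5i), (-5 - 5i)}.
Expanding the product yields: p(z) = z^4 + 7·z^3 + 10·z^2 -250·z -500.
Note conjugate pairs combine to real quadratics: (z − (-5+5i))(z − (-5−5i)) = z² + 10z + 50.
The resulting polynomial has degree 4 and real coefficients as required.

p(z) = z^4 + 7·z^3 + 10·z^2 -250·z -500.


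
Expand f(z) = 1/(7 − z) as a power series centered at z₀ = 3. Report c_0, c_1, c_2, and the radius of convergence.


Let w = z − z₀, so z = z₀ + w.
Then 7 − z = 7 − (z₀ + w) = (7 − z₀) − w = 4 − w.
f(z) = 1/(4 − w) = (1/(4)) · 1/(1 − w/(4)) = Σ_{n≥0} w^n / (4)^(n+1).
So c_n = 1/(4)^(n+1):
  c_0 = 1/(4)^1 = 1/4.
  c_1 = 1/(4)^2 = 1/16.
  c_2 = 1/(4)^3 = 1/64.
The series is valid for |w/d| < 1, i.e. |z − z₀| < |d|.
Radius of convergence: R = |7 − z₀| = |4| = 4 (distance from z₀ to the singularity z = 7).

c_0 = 1/4, c_1 = 1/16, c_2 = 1/64; R = 4.


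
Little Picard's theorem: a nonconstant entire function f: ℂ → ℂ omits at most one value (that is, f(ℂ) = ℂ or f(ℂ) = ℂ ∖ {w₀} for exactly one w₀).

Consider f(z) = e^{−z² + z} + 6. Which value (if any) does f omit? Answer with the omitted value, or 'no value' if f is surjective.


Little Picard bounds the complement of f(ℂ) to at most one point.
The exponent g(z) = −z² + z is a nonconstant polynomial, hence surjective onto ℂ. So e^{g(z)} takes every value in {e^w : w ∈ ℂ} = ℂ ∖ {0}. Adding 6 shifts the range to ℂ ∖ {6}. f omits exactly 6.

Omitted value: 6.


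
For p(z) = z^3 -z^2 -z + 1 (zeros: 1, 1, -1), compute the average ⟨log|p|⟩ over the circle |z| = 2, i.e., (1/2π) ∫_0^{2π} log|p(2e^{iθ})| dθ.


Zeros: -1, 1, 1; r = 2.
Inside |z| < r: -1, 1, 1. Outside (|z| ≥ r): ∅.
p(0) = 1, so log|p(0)| = log(1) = 0.0000.
Apply Jensen: I(r) = log|p(0)| + Σ_k log(r/|z_k|), summed over zeros inside |z| < r.
  log(r/|z_k|) for z_k = 1: log(2/1) = 0.6931
  log(r/|z_k|) for z_k = 1: log(2/1) = 0.6931
  log(r/|z_k|) for z_k = -1: log(2/1) = 0.6931
Sum over inside zeros: 2.0794.
I(r) = log|p(0)| + (inside sum) = 0.0000 + 2.0794 = 2.0794.
Closed form (all zeros inside, monic): I(r) = n·log(r) = 3·log(2) = 2.0794. ✓

I(r) ≈ 2.0794.


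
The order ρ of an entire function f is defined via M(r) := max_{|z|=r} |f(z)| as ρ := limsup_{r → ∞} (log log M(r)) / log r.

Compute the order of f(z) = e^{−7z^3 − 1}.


|e^{−7z^3 − 1}| = e^{Re(-7·z^3) + -1} ≤ e^{7|z|^3 + -1} = e^{7r^3 + -1} on |z| = r, so ρ ≤ 3. Choosing z on |z|=r so that -7·z^3 is real positive (always possible by picking arg z appropriately) gives |f(z)| = e^{7r^3 + -1}, matching the bound. The additive constant -1 does not affect log log M(r) ~ 3·log r. Hence ρ = 3.
Therefore ρ = 3.

Order ρ = 3.


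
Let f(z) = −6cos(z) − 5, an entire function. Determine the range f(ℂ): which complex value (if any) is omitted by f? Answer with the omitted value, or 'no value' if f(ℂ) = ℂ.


Little Picard bounds the complement of f(ℂ) to at most one point.
cos is entire and surjective onto ℂ: for every w ∈ ℂ, cos(ζ) = w has a solution ζ ∈ ℂ (e.g., via the complex inverse arccos). With ζ = z this gives z = ζ/(1). Then -6·cos(z) takes every value in -6·ℂ = ℂ, and adding -5 is a bijection of ℂ. So f is surjective and omits no value. (Note: only on the real line is cos bounded by [−1, 1].)

Omitted value: no value.


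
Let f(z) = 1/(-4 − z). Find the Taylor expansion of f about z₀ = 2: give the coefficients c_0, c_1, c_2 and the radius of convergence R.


Let w = z − z₀, so z = z₀ + w.
Then -4 − z = -4 − (z₀ + w) = (-4 − z₀) − w = -6 − w.
f(z) = 1/(-6 − w) = (1/(-6)) · 1/(1 − w/(-6)) = Σ_{n≥0} w^n / (-6)^(n+1).
So c_n = 1/(-6)^(n+1):
  c_0 = 1/(-6)^1 = -1/6.
  c_1 = 1/(-6)^2 = 1/36.
  c_2 = 1/(-6)^3 = -1/216.
The series is valid for |w/d| < 1, i.e. |z − z₀| < |d|.
Radius of convergence: R = |-4 − z₀| = |-6| = 6 (distance from z₀ to the singularity z = -4).

c_0 = -1/6, c_1 = 1/36, c_2 = -1/216; R = 6.


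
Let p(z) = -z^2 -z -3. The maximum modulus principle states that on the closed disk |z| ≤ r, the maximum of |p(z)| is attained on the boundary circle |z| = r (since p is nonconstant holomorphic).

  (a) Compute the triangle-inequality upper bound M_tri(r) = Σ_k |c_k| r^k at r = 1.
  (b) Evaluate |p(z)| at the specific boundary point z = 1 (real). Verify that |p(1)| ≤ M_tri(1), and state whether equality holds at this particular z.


Coefficients: c_0 = -3, c_1 = -1, c_2 = -1. Radius r = 1.
Part (a). Triangle bound: M_tri(r) = Σ_k |c_k| r^k
  = |-3|·1^0 + |-1|·1^1 + |-1|·1^2
  = 3 + 1 + 1 = 5.
This bounds M(r) := max_{|z|=r} |p(z)| from above; equality holds iff all terms c_k z^k can be made to align in phase at a single z on |z|=r.
Part (b). At z = 1 (real, on the circle |z| = r):
  p(1) = (-3)·1^0 + (-1)·1^1 + (-1)·1^2 = -5.
  |p(1)| = 5.
Since all nonzero coefficients share the same sign, |p(1)| = 5 = M_tri(1); the triangle bound is attained at z = 1, so in fact M(r) = 5.

M_tri(1) = 5; |p(1)| = 5; equality at z=1: yes.


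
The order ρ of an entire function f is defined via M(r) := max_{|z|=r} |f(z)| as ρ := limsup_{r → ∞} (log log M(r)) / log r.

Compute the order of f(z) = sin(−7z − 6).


sin(w) is a linear combination of e^{iw} and e^{−iw} (or e^w, e^{−w} in the hyperbolic case), so |sin(w)| ≤ e^{|w|}. With w = −7z − 6, |w| ≤ 7|z| + 6 = 7r + 6 on |z| = r, giving M(r) ≤ e^{7r + 6}, so ρ ≤ 1. On a suitable ray (z = it for sin/cos; z = t for sinh/cosh, t real → ∞), |sin(−7z − 6)| grows like e^{7|t|}/2, so ρ ≥ 1. Hence ρ = 1.
Therefore ρ = 1.

Order ρ = 1.


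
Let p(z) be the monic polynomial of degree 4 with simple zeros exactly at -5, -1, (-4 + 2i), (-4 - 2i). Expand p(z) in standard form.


The polynomial is p(z) = ∏_{α ∈ S} (z − α), where S = {-5, -1, (-4 + 2i), (-4 - 2i)}.
Expanding the product yields: p(z) = z^4 + 14·z^3 + 73·z^2 + 160·z + 100.
Note conjugate pairs combine to real quadratics: (z − (-4+2i))(z − (-4−2i)) = z² + 8z + 20.
The resulting polynomial has degree 4 and real coefficients as required.

p(z) = z^4 + 14·z^3 + 73·z^2 + 160·z + 100.


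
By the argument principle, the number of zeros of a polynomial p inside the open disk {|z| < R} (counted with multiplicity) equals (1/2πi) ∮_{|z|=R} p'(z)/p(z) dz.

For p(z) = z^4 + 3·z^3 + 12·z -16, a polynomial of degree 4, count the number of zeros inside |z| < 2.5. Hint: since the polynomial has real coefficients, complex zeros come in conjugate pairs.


The zeros of p are: 1, -4, (0 + 2i), (0 - 2i).
Their magnitudes are: 1, 4, 2, 2.
Zeros with |z| < R = 2.5: 1, (0 + 2i), (0 - 2i).
Count = 3.
By the argument principle, (1/2πi) ∮_{|z|=R} p'(z)/p(z) dz equals exactly this count.

Number of zeros inside |z| < 2.5: 3.


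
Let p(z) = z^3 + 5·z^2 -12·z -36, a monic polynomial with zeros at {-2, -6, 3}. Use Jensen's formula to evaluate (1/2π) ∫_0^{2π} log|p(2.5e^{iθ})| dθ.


Zeros: -6, -2, 3; r = 2.5.
Inside |z| < r: -2. Outside (|z| ≥ r): -6, 3.
p(0) = -36, so log|p(0)| = log(36) = 3.5835.
Apply Jensen: I(r) = log|p(0)| + Σ_k log(r/|z_k|), summed over zeros inside |z| < r.
  log(r/|z_k|) for z_k = -2: log(2.5/2) = 0.2231
  Outside zeros (-6, 3) contribute nothing to the Jensen sum.
Sum over inside zeros: 0.2231.
I(r) = log|p(0)| + (inside sum) = 3.5835 + 0.2231 = 3.8067.
Note: since some zeros are outside |z| ≤ r, the simplified n·log(r) form does NOT apply — only the inside zeros contribute.

I(r) ≈ 3.8067.


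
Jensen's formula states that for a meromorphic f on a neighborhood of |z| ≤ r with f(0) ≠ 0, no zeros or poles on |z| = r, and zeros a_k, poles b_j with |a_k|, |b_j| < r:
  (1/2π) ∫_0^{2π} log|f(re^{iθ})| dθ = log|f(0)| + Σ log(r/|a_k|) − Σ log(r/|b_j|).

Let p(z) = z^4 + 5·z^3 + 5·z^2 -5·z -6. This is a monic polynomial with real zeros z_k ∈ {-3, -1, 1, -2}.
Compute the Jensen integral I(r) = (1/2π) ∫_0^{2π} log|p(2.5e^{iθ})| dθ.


Zeros: -3, -2, -1, 1; r = 2.5.
Inside |z| < r: -2, -1, 1. Outside (|z| ≥ r): -3.
p(0) = -6, so log|p(0)| = log(6) = 1.7918.
Apply Jensen: I(r) = log|p(0)| + Σ_k log(r/|z_k|), summed over zeros inside |z| < r.
  log(r/|z_k|) for z_k = -1: log(2.5/1) = 0.9163
  log(r/|z_k|) for z_k = 1: log(2.5/1) = 0.9163
  log(r/|z_k|) for z_k = -2: log(2.5/2) = 0.2231
  Outside zeros (-3) contribute nothing to the Jensen sum.
Sum over inside zeros: 2.0557.
I(r) = log|p(0)| + (inside sum) = 1.7918 + 2.0557 = 3.8475.
Note: since some zeros are outside |z| ≤ r, the simplified n·log(r) form does NOT apply — only the inside zeros contribute.

I(r) ≈ 3.8475.


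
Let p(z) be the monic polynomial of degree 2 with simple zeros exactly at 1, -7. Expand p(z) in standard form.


The polynomial is p(z) = ∏_{α ∈ S} (z − α), where S = {1, -7}.
Expanding the product yields: p(z) = z^2 + 6·z -7.
The resulting polynomial has degree 2 and real coefficients as required.

p(z) = z^2 + 6·z -7.


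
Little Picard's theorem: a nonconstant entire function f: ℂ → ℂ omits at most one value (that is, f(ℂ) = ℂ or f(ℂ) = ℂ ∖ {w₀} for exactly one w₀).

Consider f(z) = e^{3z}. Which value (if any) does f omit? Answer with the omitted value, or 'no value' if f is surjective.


Little Picard bounds the complement of f(ℂ) to at most one point.
e^{3z} is never zero on ℂ, so 1·e^{3z} takes every value in ℂ ∖ {0}. Adding 0 shifts the range to ℂ ∖ {0}. Thus f omits exactly the value 0.

Omitted value: 0.


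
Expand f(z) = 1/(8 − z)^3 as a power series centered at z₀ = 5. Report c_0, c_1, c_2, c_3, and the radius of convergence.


Let w = z − z₀, so z = z₀ + w.
Then 8 − z = 8 − (z₀ + w) = (8 − z₀) − w = 3 − w.
f(z) = 1/(3 − w)^3 = (1/(3)^3) · (1 − w/(3))^{−3}.
By the binomial series (1−u)^{−3} = Σ_{n≥0} C(n+2, 2) u^n for |u|<1, with u = w/(3):
  c_n = C(n+2, 2) / (3)^(n+3).
  c_0 = 1/(3)^3 = 1/27.
  c_1 = 3/(3)^4 = 1/27.
  c_2 = 6/(3)^5 = 2/81.
  c_3 = 10/(3)^6 = 10/729.
The series is valid for |w/d| < 1, i.e. |z − z₀| < |d|.
Radius of convergence: R = |8 − z₀| = |3| = 3 (distance from z₀ to the singularity z = 8).

c_0 = 1/27, c_1 = 1/27, c_2 = 2/81, c_3 = 10/729; R = 3.


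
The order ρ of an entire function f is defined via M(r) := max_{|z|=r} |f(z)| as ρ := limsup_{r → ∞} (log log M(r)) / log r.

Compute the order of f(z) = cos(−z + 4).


cos(w) is a linear combination of e^{iw} and e^{−iw} (or e^w, e^{−w} in the hyperbolic case), so |cos(w)| ≤ e^{|w|}. With w = −z + 4, |w| ≤ 1|z| + 4 = 1r + 4 on |z| = r, giving M(r) ≤ e^{1r + 4}, so ρ ≤ 1. On a suitable ray (z = it for sin/cos; z = t for sinh/cosh, t real → ∞), |cos(−z + 4)| grows like e^{1|t|}/2, so ρ ≥ 1. Hence ρ = 1.
Therefore ρ = 1.

Order ρ = 1.


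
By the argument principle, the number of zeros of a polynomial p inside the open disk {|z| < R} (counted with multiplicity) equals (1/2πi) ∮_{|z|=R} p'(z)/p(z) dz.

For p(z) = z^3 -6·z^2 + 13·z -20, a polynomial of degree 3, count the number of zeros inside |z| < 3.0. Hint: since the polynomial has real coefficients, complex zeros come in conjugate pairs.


The zeros of p are: (1 + 2i), (1 - 2i), 4.
Their magnitudes are: 2.236, 2.236, 4.
Zeros with |z| < R = 3.0: (1 + 2i), (1 - 2i).
Count = 2.
By the argument principle, (1/2πi) ∮_{|z|=R} p'(z)/p(z) dz equals exactly this count.

Number of zeros inside |z| < 3.0: 2.


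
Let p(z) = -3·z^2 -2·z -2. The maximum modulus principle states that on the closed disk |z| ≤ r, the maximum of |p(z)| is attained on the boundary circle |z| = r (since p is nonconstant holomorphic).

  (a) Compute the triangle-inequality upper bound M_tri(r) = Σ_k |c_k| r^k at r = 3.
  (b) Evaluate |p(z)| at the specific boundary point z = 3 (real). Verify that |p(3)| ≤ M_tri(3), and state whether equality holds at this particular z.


Coefficients: c_0 = -2, c_1 = -2, c_2 = -3. Radius r = 3.
Part (a). Triangle bound: M_tri(r) = Σ_k |c_k| r^k
  = |-2|·3^0 + |-2|·3^1 + |-3|·3^2
  = 2 + 6 + 27 = 35.
This bounds M(r) := max_{|z|=r} |p(z)| from above; equality holds iff all terms c_k z^k can be made to align in phase at a single z on |z|=r.
Part (b). At z = 3 (real, on the circle |z| = r):
  p(3) = (-2)·3^0 + (-2)·3^1 + (-3)·3^2 = -35.
  |p(3)| = 35.
Since all nonzero coefficients share the same sign, |p(3)| = 35 = M_tri(3); the triangle bound is attained at z = 3, so in fact M(r) = 35.

M_tri(3) = 35; |p(3)| = 35; equality at z=3: yes.


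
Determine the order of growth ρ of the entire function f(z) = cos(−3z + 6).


cos(w) is a linear combination of e^{iw} and e^{−iw} (or e^w, e^{−w} in the hyperbolic case), so |cos(w)| ≤ e^{|w|}. With w = −3z + 6, |w| ≤ 3|z| + 6 = 3r + 6 on |z| = r, giving M(r) ≤ e^{3r + 6}, so ρ ≤ 1. On a suitable ray (z = it for sin/cos; z = t for sinh/cosh, t real → ∞), |cos(−3z + 6)| grows like e^{3|t|}/2, so ρ ≥ 1. Hence ρ = 1.
Therefore ρ = 1.

Order ρ = 1.


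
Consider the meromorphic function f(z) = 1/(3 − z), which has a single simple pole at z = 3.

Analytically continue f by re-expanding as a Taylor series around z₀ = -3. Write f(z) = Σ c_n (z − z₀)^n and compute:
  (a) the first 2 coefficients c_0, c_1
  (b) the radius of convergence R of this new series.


Let w = z − z₀, so z = z₀ + w.
Then 3 − z = 3 − (z₀ + w) = (3 − z₀) − w = 6 − w.
f(z) = 1/(6 − w) = (1/(6)) · 1/(1 − w/(6)) = Σ_{n≥0} w^n / (6)^(n+1).
So c_n = 1/(6)^(n+1):
  c_0 = 1/(6)^1 = 1/6.
  c_1 = 1/(6)^2 = 1/36.
The series is valid for |w/d| < 1, i.e. |z − z₀| < |d|.
Radius of convergence: R = |3 − z₀| = |6| = 6 (distance from z₀ to the singularity z = 3).

c_0 = 1/6, c_1 = 1/36; R = 6.


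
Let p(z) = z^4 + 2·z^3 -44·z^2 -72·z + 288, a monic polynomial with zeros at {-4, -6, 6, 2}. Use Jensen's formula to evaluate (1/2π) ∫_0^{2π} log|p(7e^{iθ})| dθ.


Zeros: -6, -4, 2, 6; r = 7.
Inside |z| < r: -6, -4, 2, 6. Outside (|z| ≥ r): ∅.
p(0) = 288, so log|p(0)| = log(288) = 5.6630.
Apply Jensen: I(r) = log|p(0)| + Σ_k log(r/|z_k|), summed over zeros inside |z| < r.
  log(r/|z_k|) for z_k = -4: log(7/4) = 0.5596
  log(r/|z_k|) for z_k = -6: log(7/6) = 0.1542
  log(r/|z_k|) for z_k = 6: log(7/6) = 0.1542
  log(r/|z_k|) for z_k = 2: log(7/2) = 1.2528
Sum over inside zeros: 2.1207.
I(r) = log|p(0)| + (inside sum) = 5.6630 + 2.1207 = 7.7836.
Closed form (all zeros inside, monic): I(r) = n·log(r) = 4·log(7) = 7.7836. ✓

I(r) ≈ 7.7836.


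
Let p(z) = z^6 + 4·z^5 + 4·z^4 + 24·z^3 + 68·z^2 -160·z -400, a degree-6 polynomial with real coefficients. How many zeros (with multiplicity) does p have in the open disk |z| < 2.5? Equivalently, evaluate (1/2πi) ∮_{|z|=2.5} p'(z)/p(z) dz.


The zeros of p are: -2, (-3 + 1i), (-3 - 1i), (1 + 3i), (1 - 3i), 2.
Their magnitudes are: 2, 3.162, 3.162, 3.162, 3.162, 2.
Zeros with |z| < R = 2.5: -2, 2.
Count = 2.
By the argument principle, (1/2πi) ∮_{|z|=R} p'(z)/p(z) dz equals exactly this count.

Number of zeros inside |z| < 2.5: 2.


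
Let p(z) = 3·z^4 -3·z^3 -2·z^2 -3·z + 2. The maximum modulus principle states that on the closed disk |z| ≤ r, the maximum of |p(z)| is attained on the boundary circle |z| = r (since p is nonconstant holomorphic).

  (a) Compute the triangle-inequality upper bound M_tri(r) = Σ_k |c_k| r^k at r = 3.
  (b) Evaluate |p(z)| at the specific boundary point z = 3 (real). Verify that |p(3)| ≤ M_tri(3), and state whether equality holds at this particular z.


Coefficients: c_0 = 2, c_1 = -3, c_2 = -2, c_3 = -3, c_4 = 3. Radius r = 3.
Part (a). Triangle bound: M_tri(r) = Σ_k |c_k| r^k
  = |2|·3^0 + |-3|·3^1 + |-2|·3^2 + |-3|·3^3 + |3|·3^4
  = 2 + 9 + 18 + 81 + 243 = 353.
This bounds M(r) := max_{|z|=r} |p(z)| from above; equality holds iff all terms c_k z^k can be made to align in phase at a single z on |z|=r.
Part (b). At z = 3 (real, on the circle |z| = r):
  p(3) = (2)·3^0 + (-3)·3^1 + (-2)·3^2 + (-3)·3^3 + (3)·3^4 = 137.
  |p(3)| = 137.
Check: |p(3)| = 137 ≤ 353 = M_tri(3). ✓ Equality does not hold at z = 3 (the coefficients have mixed signs, so the terms do not all align in phase there).

M_tri(3) = 353; |p(3)| = 137; equality at z=3: no.


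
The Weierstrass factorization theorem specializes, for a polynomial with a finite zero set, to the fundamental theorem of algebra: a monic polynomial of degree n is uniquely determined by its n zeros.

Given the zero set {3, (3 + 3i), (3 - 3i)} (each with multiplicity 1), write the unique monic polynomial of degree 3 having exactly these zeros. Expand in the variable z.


The polynomial is p(z) = ∏_{α ∈ S} (z − α), where S = {3, (3 + 3i), (3 - 3i)}.
Expanding the product yields: p(z) = z^3 -9·z^2 + 36·z -54.
Note conjugate pairs combine to real quadratics: (z − (3+3i))(z − (3−3i)) = z² − 6z + 18.
The resulting polynomial has degree 3 and real coefficients as required.

p(z) = z^3 -9·z^2 + 36·z -54.


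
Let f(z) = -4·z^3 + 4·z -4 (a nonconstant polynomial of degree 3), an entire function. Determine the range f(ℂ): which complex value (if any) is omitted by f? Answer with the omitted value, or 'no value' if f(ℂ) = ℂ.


Little Picard bounds the complement of f(ℂ) to at most one point.
For every w ∈ ℂ, the equation p(z) − w = 0 is a nonconstant polynomial in z and hence has at least one root by the fundamental theorem of algebra. So p is surjective onto ℂ, omitting no value.

Omitted value: no value.


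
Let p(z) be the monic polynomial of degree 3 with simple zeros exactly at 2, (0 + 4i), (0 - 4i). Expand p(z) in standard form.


The polynomial is p(z) = ∏_{α ∈ S} (z − α), where S = {2, (0 + 4i), (0 - 4i)}.
Expanding the product yields: p(z) = z^3 -2·z^2 + 16·z -32.
Note conjugate pairs combine to real quadratics: (z − (0+4i))(z − (0−4i)) = z² + 16.
The resulting polynomial has degree 3 and real coefficients as required.

p(z) = z^3 -2·z^2 + 16·z -32.


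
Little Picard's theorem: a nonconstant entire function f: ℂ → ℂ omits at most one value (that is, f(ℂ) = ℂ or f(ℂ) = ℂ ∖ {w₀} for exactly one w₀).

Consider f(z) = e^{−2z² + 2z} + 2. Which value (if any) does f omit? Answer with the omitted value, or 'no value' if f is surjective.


Little Picard bounds the complement of f(ℂ) to at most one point.
The exponent g(z) = −2z² + 2z is a nonconstant polynomial, hence surjective onto ℂ. So e^{g(z)} takes every value in {e^w : w ∈ ℂ} = ℂ ∖ {0}. Adding 2 shifts the range to ℂ ∖ {2}. f omits exactly 2.

Omitted value: 2.


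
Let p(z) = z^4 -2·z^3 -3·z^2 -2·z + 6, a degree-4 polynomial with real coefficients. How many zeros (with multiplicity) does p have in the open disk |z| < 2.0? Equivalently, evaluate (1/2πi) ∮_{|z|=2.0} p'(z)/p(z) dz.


The zeros of p are: 1, 3, (-1 + 1i), (-1 - 1i).
Their magnitudes are: 1, 3, 1.414, 1.414.
Zeros with |z| < R = 2.0: 1, (-1 + 1i), (-1 - 1i).
Count = 3.
By the argument principle, (1/2πi) ∮_{|z|=R} p'(z)/p(z) dz equals exactly this count.

Number of zeros inside |z| < 2.0: 3.


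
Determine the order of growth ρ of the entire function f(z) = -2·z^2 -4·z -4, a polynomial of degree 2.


|f(z)| ≤ Σ|c_k|·r^k = O(r^2) as r → ∞. Polynomial growth is O(e^{r^ε}) for every ε > 0 (since r^2/e^{r^ε} → 0), so ρ ≤ ε for all ε > 0, i.e. ρ = 0. Every nonconstant polynomial has order 0.
Therefore ρ = 0.

Order ρ = 0.


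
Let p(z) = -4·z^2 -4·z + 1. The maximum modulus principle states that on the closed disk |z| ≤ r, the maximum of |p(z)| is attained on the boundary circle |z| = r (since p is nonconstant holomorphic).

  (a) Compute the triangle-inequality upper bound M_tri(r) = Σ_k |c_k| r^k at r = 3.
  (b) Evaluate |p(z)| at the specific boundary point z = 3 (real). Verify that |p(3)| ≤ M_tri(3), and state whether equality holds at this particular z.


Coefficients: c_0 = 1, c_1 = -4, c_2 = -4. Radius r = 3.
Part (a). Triangle bound: M_tri(r) = Σ_k |c_k| r^k
  = |1|·3^0 + |-4|·3^1 + |-4|·3^2
  = 1 + 12 + 36 = 49.
This bounds M(r) := max_{|z|=r} |p(z)| from above; equality holds iff all terms c_k z^k can be made to align in phase at a single z on |z|=r.
Part (b). At z = 3 (real, on the circle |z| = r):
  p(3) = (1)·3^0 + (-4)·3^1 + (-4)·3^2 = -47.
  |p(3)| = 47.
Check: |p(3)| = 47 ≤ 49 = M_tri(3). ✓ Equality does not hold at z = 3 (the coefficients have mixed signs, so the terms do not all align in phase there).

M_tri(3) = 49; |p(3)| = 47; equality at z=3: no.


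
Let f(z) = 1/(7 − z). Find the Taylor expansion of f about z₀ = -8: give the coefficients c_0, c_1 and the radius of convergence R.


Let w = z − z₀, so z = z₀ + w.
Then 7 − z = 7 − (z₀ + w) = (7 − z₀) − w = 15 − w.
f(z) = 1/(15 − w) = (1/(15)) · 1/(1 − w/(15)) = Σ_{n≥0} w^n / (15)^(n+1).
So c_n = 1/(15)^(n+1):
  c_0 = 1/(15)^1 = 1/15.
  c_1 = 1/(15)^2 = 1/225.
The series is valid for |w/d| < 1, i.e. |z − z₀| < |d|.
Radius of convergence: R = |7 − z₀| = |15| = 15 (distance from z₀ to the singularity z = 7).

c_0 = 1/15, c_1 = 1/225; R = 15.


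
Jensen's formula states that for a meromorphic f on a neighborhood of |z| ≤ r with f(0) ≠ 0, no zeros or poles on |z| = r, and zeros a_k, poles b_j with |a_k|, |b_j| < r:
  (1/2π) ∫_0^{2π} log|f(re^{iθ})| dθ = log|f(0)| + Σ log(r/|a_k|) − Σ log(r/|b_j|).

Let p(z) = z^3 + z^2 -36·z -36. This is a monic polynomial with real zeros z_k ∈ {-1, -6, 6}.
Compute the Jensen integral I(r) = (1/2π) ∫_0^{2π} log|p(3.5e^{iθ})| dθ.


Zeros: -6, -1, 6; r = 3.5.
Inside |z| < r: -1. Outside (|z| ≥ r): -6, 6.
p(0) = -36, so log|p(0)| = log(36) = 3.5835.
Apply Jensen: I(r) = log|p(0)| + Σ_k log(r/|z_k|), summed over zeros inside |z| < r.
  log(r/|z_k|) for z_k = -1: log(3.5/1) = 1.2528
  Outside zeros (-6, 6) contribute nothing to the Jensen sum.
Sum over inside zeros: 1.2528.
I(r) = log|p(0)| + (inside sum) = 3.5835 + 1.2528 = 4.8363.
Note: since some zeros are outside |z| ≤ r, the simplified n·log(r) form does NOT apply — only the inside zeros contribute.

I(r) ≈ 4.8363.


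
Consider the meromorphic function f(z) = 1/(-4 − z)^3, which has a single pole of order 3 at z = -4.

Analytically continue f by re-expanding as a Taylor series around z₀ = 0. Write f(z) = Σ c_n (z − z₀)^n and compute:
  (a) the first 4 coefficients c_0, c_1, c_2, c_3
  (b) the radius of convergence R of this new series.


Let w = z − z₀, so z = z₀ + w.
Then -4 − z = -4 − (z₀ + w) = (-4 − z₀) − w = -4 − w.
f(z) = 1/(-4 − w)^3 = (1/(-4)^3) · (1 − w/(-4))^{−3}.
By the binomial series (1−u)^{−3} = Σ_{n≥0} C(n+2, 2) u^n for |u|<1, with u = w/(-4):
  c_n = C(n+2, 2) / (-4)^(n+3).
  c_0 = 1/(-4)^3 = -1/64.
  c_1 = 3/(-4)^4 = 3/256.
  c_2 = 6/(-4)^5 = -3/512.
  c_3 = 10/(-4)^6 = 5/2048.
The series is valid for |w/d| < 1, i.e. |z − z₀| < |d|.
Radius of convergence: R = |-4 − z₀| = |-4| = 4 (distance from z₀ to the singularity z = -4).

c_0 = -1/64, c_1 = 3/256, c_2 = -3/512, c_3 = 5/2048; R = 4.


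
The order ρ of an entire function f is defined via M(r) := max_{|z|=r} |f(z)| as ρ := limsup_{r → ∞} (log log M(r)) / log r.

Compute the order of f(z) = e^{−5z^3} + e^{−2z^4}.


Each summand is entire of order 3 and 4 respectively (as in the single-exponential case). The order of a sum is at most the max of the orders, so ρ ≤ 4. For the lower bound: on |z|=r choose arg z so that -2z^4 is real positive; then |e^{-2z^4}| = e^{2r^4} while |e^{-5z^3}| ≤ e^{5r^3} = o(e^{2r^4}). So |f| ≥ e^{2r^4}(1 − o(1)) and ρ ≥ 4. Hence ρ = max(3, 4) = 4.
Therefore ρ = 4.

Order ρ = 4.


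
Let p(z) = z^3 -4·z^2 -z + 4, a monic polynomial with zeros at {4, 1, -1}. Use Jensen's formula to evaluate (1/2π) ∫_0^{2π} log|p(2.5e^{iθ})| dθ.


Zeros: -1, 1, 4; r = 2.5.
Inside |z| < r: -1, 1. Outside (|z| ≥ r): 4.
p(0) = 4, so log|p(0)| = log(4) = 1.3863.
Apply Jensen: I(r) = log|p(0)| + Σ_k log(r/|z_k|), summed over zeros inside |z| < r.
  log(r/|z_k|) for z_k = 1: log(2.5/1) = 0.9163
  log(r/|z_k|) for z_k = -1: log(2.5/1) = 0.9163
  Outside zeros (4) contribute nothing to the Jensen sum.
Sum over inside zeros: 1.8326.
I(r) = log|p(0)| + (inside sum) = 1.3863 + 1.8326 = 3.2189.
Note: since some zeros are outside |z| ≤ r, the simplified n·log(r) form does NOT apply — only the inside zeros contribute.

I(r) ≈ 3.2189.


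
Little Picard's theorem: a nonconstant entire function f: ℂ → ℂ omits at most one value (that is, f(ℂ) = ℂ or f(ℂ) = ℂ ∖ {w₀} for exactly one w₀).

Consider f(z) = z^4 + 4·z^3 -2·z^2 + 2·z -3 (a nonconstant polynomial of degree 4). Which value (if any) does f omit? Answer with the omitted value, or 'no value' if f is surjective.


Little Picard bounds the complement of f(ℂ) to at most one point.
For every w ∈ ℂ, the equation p(z) − w = 0 is a nonconstant polynomial in z and hence has at least one root by the fundamental theorem of algebra. So p is surjective onto ℂ, omitting no value.

Omitted value: no value.
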